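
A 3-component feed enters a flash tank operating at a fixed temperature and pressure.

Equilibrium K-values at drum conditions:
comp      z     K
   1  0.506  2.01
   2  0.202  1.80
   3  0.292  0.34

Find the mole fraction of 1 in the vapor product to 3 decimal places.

y_1 = 0.574

Material balance + equilibrium reduce to Σ zᵢ(Kᵢ−1)/(1+V/F(Kᵢ−1)) = 0.
Check two-phase: ΣzᵢKᵢ = 1.480 > 1 and Σzᵢ/Kᵢ = 1.223 > 1, so g(0) = 0.480 > 0 and g(1) = -0.223 < 0.
Newton iteration, V/F⁰ = 0.4:
  V/F = 0.400: g = 0.2246, g' = -0.571 → V/F = 0.793
  V/F = 0.793: g = -0.0220, g' = -0.768 → V/F = 0.765
  V/F = 0.765: g = -0.0005, g' = -0.733 → V/F = 0.764
Converged at V/F = 0.764.
Compositions from xᵢ = zᵢ/(1+V/F(Kᵢ−1)), yᵢ = Kᵢxᵢ:
  1: x = 0.286, y = 0.574
  2: x = 0.125, y = 0.226
  3: x = 0.589, y = 0.200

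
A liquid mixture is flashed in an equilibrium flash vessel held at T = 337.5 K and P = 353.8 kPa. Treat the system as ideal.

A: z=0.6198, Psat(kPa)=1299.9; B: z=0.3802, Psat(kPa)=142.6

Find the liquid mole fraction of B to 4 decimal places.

Raoult's law: Kᵢ = Pᵢˢᵃᵗ/P = Pᵢˢᵃᵗ/353.8.
  K_A = 1299.9/353.8 = 3.674110, K_B = 142.6/353.8 = 0.403053
Material balance + equilibrium reduce to Σ zᵢ(Kᵢ−1)/(1+ψ(Kᵢ−1)) = 0.
g(0) = ΣzᵢKᵢ − 1 = 1.4305 and g(1) = 1 − Σzᵢ/Kᵢ = -0.1120, so a root lies in (0, 1).
Binary case is linear: z₁(K₁−1)(1+ψ(K₂−1)) + z₂(K₂−1)(1+ψ(K₁−1)) = 0
⇒ ψ = [z₁(K₁−1)+z₂(K₂−1)] / [−(K₁−1)(K₂−1)] = 1.43045/1.59630 = 0.8961
Compositions from xᵢ = zᵢ/(1+ψ(Kᵢ−1)), yᵢ = Kᵢxᵢ:
  A: x = 0.1825, y = 0.6705
  B: x = 0.8175, y = 0.3295

x_B = 0.8175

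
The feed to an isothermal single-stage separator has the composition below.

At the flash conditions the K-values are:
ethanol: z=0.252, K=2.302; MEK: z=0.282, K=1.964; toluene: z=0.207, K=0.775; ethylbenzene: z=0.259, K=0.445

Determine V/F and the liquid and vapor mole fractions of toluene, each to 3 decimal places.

V/F = 0.798, x_toluene = 0.252, y_toluene = 0.196

Newton iteration, V/F⁰ = 0.6:
  V/F = 0.600: g = 0.0871, g' = -0.433 → V/F = 0.801
  V/F = 0.801: g = -0.0016, g' = -0.460 → V/F = 0.798
Converged at V/F = 0.798.
Compositions from xᵢ = zᵢ/(1+V/F(Kᵢ−1)), yᵢ = Kᵢxᵢ:
  ethanol: x = 0.124, y = 0.285
  MEK: x = 0.159, y = 0.313
  toluene: x = 0.252, y = 0.196
  ethylbenzene: x = 0.465, y = 0.207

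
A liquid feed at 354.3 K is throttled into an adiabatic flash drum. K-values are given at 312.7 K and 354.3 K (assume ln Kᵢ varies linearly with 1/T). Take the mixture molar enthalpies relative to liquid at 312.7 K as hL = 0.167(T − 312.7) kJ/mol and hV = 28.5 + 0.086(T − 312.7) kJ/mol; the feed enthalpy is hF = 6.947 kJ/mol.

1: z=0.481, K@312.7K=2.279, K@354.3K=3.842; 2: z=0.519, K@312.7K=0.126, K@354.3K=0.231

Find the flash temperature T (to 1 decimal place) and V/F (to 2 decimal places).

Adiabatic flash: solve Rachford–Rice at each trial T, then check hF = ψ·hV(T) + (1−ψ)·hL(T).
  T = 312.7 K: K = (2.279, 0.126), RR gives ψ = 0.145, H_out = 4.120 kJ/mol
  T = 354.3 K: K = (3.842, 0.231), RR gives ψ = 0.443, H_out = 18.077 kJ/mol
  T = 333.5 K: K = (3.008, 0.174), RR gives ψ = 0.324, H_out = 12.154 kJ/mol
  T = 323.1 K: K = (2.630, 0.149), RR gives ψ = 0.247, H_out = 8.558 kJ/mol
  T = 317.9 K: K = (2.451, 0.137), RR gives ψ = 0.200, H_out = 6.477 kJ/mol
  T = 320.5 K: K = (2.540, 0.143), RR gives ψ = 0.224, H_out = 7.547 kJ/mol
  T = 319.2 K: K = (2.495, 0.140), RR gives ψ = 0.212, H_out = 7.020 kJ/mol
Linear interpolation between T = 317.9 (H_out = 6.477) and T = 319.2 (H_out = 7.020) on hF = 6.947 gives T ≈ 319.0 K, at which ψ = 0.21.

T = 319.0 K, V/F = 0.21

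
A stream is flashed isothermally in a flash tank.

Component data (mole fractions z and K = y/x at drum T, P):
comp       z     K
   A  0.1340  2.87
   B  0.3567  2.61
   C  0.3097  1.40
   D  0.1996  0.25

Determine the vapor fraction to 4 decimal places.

ψ = 0.8664

Let ψ = V/F and solve Σ zᵢ(Kᵢ−1)/(1+ψ(Kᵢ−1)) = 0.
Check two-phase: ΣzᵢKᵢ = 1.7990 > 1 and Σzᵢ/Kᵢ = 1.2030 > 1, so g(0) = 0.7990 > 0 and g(1) = -0.2030 < 0.
Iterate (Newton) starting at ψ = 0.5:
  ψ = 0.5000: g = 0.31138, g' = -0.7308 → ψ = 0.9261
  ψ = 0.9261: g = -0.07746, g' = -1.4417 → ψ = 0.8724
  ψ = 0.8724: g = -0.00710, g' = -1.1942 → ψ = 0.8664
Converged at ψ = 0.8664.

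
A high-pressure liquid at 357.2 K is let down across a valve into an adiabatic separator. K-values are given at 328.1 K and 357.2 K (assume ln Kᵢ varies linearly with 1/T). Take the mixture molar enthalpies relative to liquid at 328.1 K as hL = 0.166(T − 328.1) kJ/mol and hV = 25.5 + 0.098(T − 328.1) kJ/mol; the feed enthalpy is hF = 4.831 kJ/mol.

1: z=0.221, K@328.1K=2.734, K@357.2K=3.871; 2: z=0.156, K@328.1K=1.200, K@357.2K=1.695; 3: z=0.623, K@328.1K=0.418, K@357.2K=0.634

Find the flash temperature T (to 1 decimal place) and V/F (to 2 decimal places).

T = 333.6 K, V/F = 0.16

Adiabatic flash: solve Rachford–Rice at each trial T, then check hF = ψ·hV(T) + (1−ψ)·hL(T).
  T = 328.1 K: K = (2.734, 1.200, 0.418), RR gives ψ = 0.063, H_out = 1.603 kJ/mol
  T = 357.2 K: K = (3.871, 1.695, 0.634), RR gives ψ = 0.642, H_out = 19.936 kJ/mol
  T = 342.6 K: K = (3.275, 1.436, 0.519), RR gives ψ = 0.314, H_out = 10.110 kJ/mol
  T = 335.4 K: K = (3.000, 1.316, 0.467), RR gives ψ = 0.186, H_out = 5.873 kJ/mol
  T = 331.8 K: K = (2.867, 1.258, 0.443), RR gives ψ = 0.125, H_out = 3.779 kJ/mol
  T = 333.6 K: K = (2.933, 1.287, 0.455), RR gives ψ = 0.156, H_out = 4.827 kJ/mol
Linear interpolation between T = 333.6 (H_out = 4.827) and T = 335.4 (H_out = 5.873) on hF = 4.831 gives T ≈ 333.6 K, at which ψ = 0.16.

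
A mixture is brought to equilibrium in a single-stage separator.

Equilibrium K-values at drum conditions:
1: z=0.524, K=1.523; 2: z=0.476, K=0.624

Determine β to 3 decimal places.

β = 0.483

Material balance + equilibrium reduce to Σ zᵢ(Kᵢ−1)/(1+β(Kᵢ−1)) = 0.
Feasibility: ΣzᵢKᵢ = 1.095, Σzᵢ/Kᵢ = 1.107 — both > 1, two phases present.
Binary case is linear: z₁(K₁−1)(1+β(K₂−1)) + z₂(K₂−1)(1+β(K₁−1)) = 0
⇒ β = [z₁(K₁−1)+z₂(K₂−1)] / [−(K₁−1)(K₂−1)] = 0.0951/0.1966 = 0.483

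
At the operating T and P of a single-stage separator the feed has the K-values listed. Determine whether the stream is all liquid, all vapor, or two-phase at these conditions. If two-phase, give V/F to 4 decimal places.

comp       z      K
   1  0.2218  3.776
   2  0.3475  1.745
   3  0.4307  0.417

two-phase, V/F = 0.6349

ΣzᵢKᵢ = 1.6235; Σzᵢ/Kᵢ = 1.2907.
Both exceed 1, so a two-phase solution exists.
Let ψ = V/F and solve Σ zᵢ(Kᵢ−1)/(1+ψ(Kᵢ−1)) = 0.
Newton–Raphson from ψ = 0.46:
  ψ = 0.4600: g = 0.12011, g' = -0.7100 → ψ = 0.6292
  ψ = 0.6292: g = 0.00389, g' = -0.6811 → ψ = 0.6349
Converged at ψ = 0.6349.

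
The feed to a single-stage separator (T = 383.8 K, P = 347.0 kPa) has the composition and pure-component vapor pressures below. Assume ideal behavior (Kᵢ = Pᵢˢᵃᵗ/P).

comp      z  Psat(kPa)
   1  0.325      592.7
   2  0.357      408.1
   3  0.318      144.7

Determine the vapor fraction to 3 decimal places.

Raoult's law: Kᵢ = Pᵢˢᵃᵗ/P = Pᵢˢᵃᵗ/347.0.
  K_1 = 592.7/347.0 = 1.70807, K_2 = 408.1/347.0 = 1.17608, K_3 = 144.7/347.0 = 0.41700
Newton–Raphson from ψ = 0.54:
  ψ = 0.540: g = -0.0467, g' = -0.325 → ψ = 0.396
  ψ = 0.396: g = -0.0026, g' = -0.292 → ψ = 0.387
Converged at ψ = 0.387.

ψ = 0.387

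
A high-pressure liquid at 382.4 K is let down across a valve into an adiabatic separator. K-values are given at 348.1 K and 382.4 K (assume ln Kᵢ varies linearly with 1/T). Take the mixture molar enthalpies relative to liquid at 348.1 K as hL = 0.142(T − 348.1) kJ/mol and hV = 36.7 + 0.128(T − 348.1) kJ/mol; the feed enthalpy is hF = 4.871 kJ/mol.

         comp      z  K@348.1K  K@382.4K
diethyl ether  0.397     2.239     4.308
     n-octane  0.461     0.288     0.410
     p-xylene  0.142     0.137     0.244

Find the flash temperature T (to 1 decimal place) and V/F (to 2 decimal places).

T = 352.0 K, V/F = 0.12

Adiabatic flash: solve Rachford–Rice at each trial T, then check hF = ψ·hV(T) + (1−ψ)·hL(T).
  T = 348.1 K: K = (2.239, 0.288, 0.137), RR gives ψ = 0.044, H_out = 1.624 kJ/mol
  T = 382.4 K: K = (4.308, 0.410, 0.244), RR gives ψ = 0.446, H_out = 21.008 kJ/mol
  T = 365.2 K: K = (3.151, 0.346, 0.185), RR gives ψ = 0.292, H_out = 13.081 kJ/mol
  T = 356.6 K: K = (2.664, 0.316, 0.160), RR gives ψ = 0.188, H_out = 8.081 kJ/mol
  T = 352.4 K: K = (2.447, 0.302, 0.148), RR gives ψ = 0.124, H_out = 5.146 kJ/mol
  T = 350.2 K: K = (2.339, 0.295, 0.142), RR gives ψ = 0.085, H_out = 3.422 kJ/mol
Linear interpolation between T = 350.2 (H_out = 3.422) and T = 352.4 (H_out = 5.146) on hF = 4.871 gives T ≈ 352.0 K, at which ψ = 0.12.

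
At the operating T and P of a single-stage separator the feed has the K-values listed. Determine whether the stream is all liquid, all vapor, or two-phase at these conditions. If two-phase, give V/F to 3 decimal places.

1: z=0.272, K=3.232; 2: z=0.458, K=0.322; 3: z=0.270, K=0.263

two-phase, V/F = 0.062

ΣzᵢKᵢ = 1.098; Σzᵢ/Kᵢ = 2.533.
Both exceed 1, so a two-phase solution exists.
Rachford–Rice: g(ψ) = Σ zᵢ(Kᵢ−1)/(1+ψ(Kᵢ−1)) = 0.
Newton–Raphson from ψ = 0.5:
  ψ = 0.500: g = -0.4980, g' = -1.152 → ψ = 0.068
  ψ = 0.068: g = -0.0077, g' = -1.416 → ψ = 0.062
Converged at ψ = 0.062.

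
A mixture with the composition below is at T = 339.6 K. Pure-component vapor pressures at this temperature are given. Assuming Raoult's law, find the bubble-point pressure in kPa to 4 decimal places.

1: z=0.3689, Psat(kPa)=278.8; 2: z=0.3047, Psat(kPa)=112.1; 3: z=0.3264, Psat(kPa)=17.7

Pbub = 142.7835 kPa

At the bubble point ψ → 0, so ΣzᵢKᵢ = 1 with Kᵢ = Pᵢˢᵃᵗ/P ⇒ P = ΣzᵢPᵢˢᵃᵗ.
P = 0.3689·278.8 + 0.3047·112.1 + 0.3264·17.7 = 142.7835 kPa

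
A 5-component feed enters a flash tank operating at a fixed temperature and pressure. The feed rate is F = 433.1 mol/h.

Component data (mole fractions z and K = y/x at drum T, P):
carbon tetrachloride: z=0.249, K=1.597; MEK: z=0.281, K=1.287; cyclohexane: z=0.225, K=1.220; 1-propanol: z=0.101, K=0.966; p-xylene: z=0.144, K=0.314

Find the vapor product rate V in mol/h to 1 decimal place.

V = 330.3 mol/h

Let β = V/F and solve Σ zᵢ(Kᵢ−1)/(1+β(Kᵢ−1)) = 0.
g(0) = ΣzᵢKᵢ − 1 = 0.177 and g(1) = 1 − Σzᵢ/Kᵢ = -0.122, so a root lies in (0, 1).
Newton iteration, β⁰ = 0.42:
  β = 0.420: g = 0.0939, g' = -0.218 → β = 0.850
  β = 0.850: g = -0.0355, g' = -0.452 → β = 0.772
  β = 0.772: g = -0.0034, g' = -0.371 → β = 0.763
Converged at β = 0.763.
Then V = β·F = 0.7627·433.1 = 330.3 mol/h and L = F − V = 102.8 mol/h.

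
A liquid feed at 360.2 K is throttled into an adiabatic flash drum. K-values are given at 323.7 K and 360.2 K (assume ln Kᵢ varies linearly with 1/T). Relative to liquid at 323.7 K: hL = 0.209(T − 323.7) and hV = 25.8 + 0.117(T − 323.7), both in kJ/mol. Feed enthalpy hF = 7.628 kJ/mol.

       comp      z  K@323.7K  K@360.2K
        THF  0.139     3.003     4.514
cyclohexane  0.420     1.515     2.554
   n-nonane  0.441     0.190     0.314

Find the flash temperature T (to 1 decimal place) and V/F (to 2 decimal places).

Adiabatic flash: solve Rachford–Rice at each trial T, then check hF = ψ·hV(T) + (1−ψ)·hL(T).
  T = 323.7 K: K = (3.003, 1.515, 0.190), RR gives ψ = 0.160, H_out = 4.137 kJ/mol
  T = 360.2 K: K = (4.514, 2.554, 0.314), RR gives ψ = 0.582, H_out = 20.680 kJ/mol
  T = 341.9 K: K = (3.720, 1.993, 0.247), RR gives ψ = 0.405, H_out = 13.574 kJ/mol
  T = 332.8 K: K = (3.352, 1.744, 0.218), RR gives ψ = 0.296, H_out = 9.287 kJ/mol
  T = 328.2 K: K = (3.173, 1.626, 0.203), RR gives ψ = 0.231, H_out = 6.812 kJ/mol
  T = 330.5 K: K = (3.262, 1.684, 0.210), RR gives ψ = 0.265, H_out = 8.080 kJ/mol
Linear interpolation between T = 328.2 (H_out = 6.812) and T = 330.5 (H_out = 8.080) on hF = 7.628 gives T ≈ 329.7 K, at which ψ = 0.25.

T = 329.7 K, V/F = 0.25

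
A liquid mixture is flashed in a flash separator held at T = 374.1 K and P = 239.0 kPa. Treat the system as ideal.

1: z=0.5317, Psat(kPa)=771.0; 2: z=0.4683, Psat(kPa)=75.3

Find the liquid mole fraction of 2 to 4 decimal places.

x_2 = 0.7647

Raoult's law: Kᵢ = Pᵢˢᵃᵗ/P = Pᵢˢᵃᵗ/239.0.
  K_1 = 771.0/239.0 = 3.225941, K_2 = 75.3/239.0 = 0.315063
Newton–Raphson from ψ = 0.4:
  ψ = 0.4000: g = 0.18429, g' = -1.1540 → ψ = 0.5597
  ψ = 0.5597: g = 0.00683, g' = -1.1001 → ψ = 0.5659
Converged at ψ = 0.5659.
Compositions from xᵢ = zᵢ/(1+ψ(Kᵢ−1)), yᵢ = Kᵢxᵢ:
  1: x = 0.2353, y = 0.7591
  2: x = 0.7647, y = 0.2409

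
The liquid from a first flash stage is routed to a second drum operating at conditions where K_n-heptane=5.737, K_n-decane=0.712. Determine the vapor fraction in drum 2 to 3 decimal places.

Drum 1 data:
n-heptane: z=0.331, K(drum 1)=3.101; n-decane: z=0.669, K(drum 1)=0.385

Drum 1:
Rachford–Rice: g(ψ₁) = Σ zᵢ(Kᵢ−1)/(1+ψ₁(Kᵢ−1)) = 0.
g(0) = ΣzᵢKᵢ − 1 = 0.284 and g(1) = 1 − Σzᵢ/Kᵢ = -0.844, so a root lies in (0, 1).
Newton iteration, ψ₁⁰ = 0.41:
  ψ₁ = 0.410: g = -0.1766, g' = -0.874 → ψ₁ = 0.208
  ψ₁ = 0.208: g = 0.0121, g' = -1.040 → ψ₁ = 0.220
Converged at ψ₁ = 0.220.
Drum-1 compositions:
  n-heptane: x = 0.226, y = 0.702
  n-decane: x = 0.774, y = 0.298
Drum-2 feed = drum-1 liquid: z₂ = (0.2264, 0.7736).
Drum 2:
Let ψ₂ = V/F and solve Σ zᵢ(Kᵢ−1)/(1+ψ₂(Kᵢ−1)) = 0.
Check two-phase: ΣzᵢKᵢ = 1.850 > 1 and Σzᵢ/Kᵢ = 1.126 > 1, so g(0) = 0.850 > 0 and g(1) = -0.126 < 0.
Binary case is linear: z₁(K₁−1)(1+ψ₂(K₂−1)) + z₂(K₂−1)(1+ψ₂(K₁−1)) = 0
⇒ ψ₂ = [z₁(K₁−1)+z₂(K₂−1)] / [−(K₁−1)(K₂−1)] = 0.8498/1.3643 = 0.623
  n-heptane: x = 0.057, y = 0.329
  n-decane: x = 0.943, y = 0.671

V/F (drum 2) = 0.623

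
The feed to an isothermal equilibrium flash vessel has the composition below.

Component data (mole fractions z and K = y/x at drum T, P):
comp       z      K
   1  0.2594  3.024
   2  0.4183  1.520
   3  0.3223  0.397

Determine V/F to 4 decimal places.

Newton–Raphson from V/F = 0.42:
  V/F = 0.4200: g = 0.20205, g' = -0.5968 → V/F = 0.7585
  V/F = 0.7585: g = 0.00489, g' = -0.6215 → V/F = 0.7664
Converged at V/F = 0.7664.

V/F = 0.7664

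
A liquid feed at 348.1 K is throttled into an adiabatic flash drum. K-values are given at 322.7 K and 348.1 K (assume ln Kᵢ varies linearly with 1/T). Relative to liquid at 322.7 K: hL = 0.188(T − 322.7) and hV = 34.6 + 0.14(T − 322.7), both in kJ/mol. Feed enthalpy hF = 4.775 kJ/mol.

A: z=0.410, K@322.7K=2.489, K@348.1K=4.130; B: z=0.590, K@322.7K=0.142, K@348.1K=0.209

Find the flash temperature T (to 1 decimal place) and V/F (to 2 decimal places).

Adiabatic flash: solve Rachford–Rice at each trial T, then check hF = ψ·hV(T) + (1−ψ)·hL(T).
  T = 322.7 K: K = (2.489, 0.142), RR gives ψ = 0.082, H_out = 2.824 kJ/mol
  T = 348.1 K: K = (4.130, 0.209), RR gives ψ = 0.330, H_out = 15.785 kJ/mol
  T = 335.4 K: K = (3.237, 0.174), RR gives ψ = 0.232, H_out = 10.285 kJ/mol
  T = 329.0 K: K = (2.843, 0.157), RR gives ψ = 0.166, H_out = 6.887 kJ/mol
  T = 325.9 K: K = (2.665, 0.150), RR gives ψ = 0.128, H_out = 4.999 kJ/mol
  T = 324.3 K: K = (2.576, 0.146), RR gives ψ = 0.106, H_out = 3.944 kJ/mol
Linear interpolation between T = 324.3 (H_out = 3.944) and T = 325.9 (H_out = 4.999) on hF = 4.775 gives T ≈ 325.6 K, at which ψ = 0.12.

T = 325.6 K, V/F = 0.12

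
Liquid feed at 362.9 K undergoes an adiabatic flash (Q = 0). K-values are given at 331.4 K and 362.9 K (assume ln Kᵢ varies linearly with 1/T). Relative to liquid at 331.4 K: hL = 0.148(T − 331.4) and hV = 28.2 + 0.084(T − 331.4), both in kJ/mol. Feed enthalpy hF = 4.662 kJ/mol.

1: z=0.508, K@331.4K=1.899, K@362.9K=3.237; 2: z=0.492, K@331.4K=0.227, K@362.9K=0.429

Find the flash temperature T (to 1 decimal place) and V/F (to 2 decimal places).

Adiabatic flash: solve Rachford–Rice at each trial T, then check hF = ψ·hV(T) + (1−ψ)·hL(T).
  T = 331.4 K: K = (1.899, 0.227), RR gives ψ = 0.110, H_out = 3.099 kJ/mol
  T = 362.9 K: K = (3.237, 0.429), RR gives ψ = 0.670, H_out = 22.198 kJ/mol
  T = 347.1 K: K = (2.507, 0.316), RR gives ψ = 0.417, H_out = 13.653 kJ/mol
  T = 339.2 K: K = (2.187, 0.269), RR gives ψ = 0.280, H_out = 8.917 kJ/mol
  T = 335.3 K: K = (2.040, 0.247), RR gives ψ = 0.202, H_out = 6.212 kJ/mol
  T = 333.4 K: K = (1.970, 0.237), RR gives ψ = 0.159, H_out = 4.757 kJ/mol
Linear interpolation between T = 331.4 (H_out = 3.099) and T = 333.4 (H_out = 4.757) on hF = 4.662 gives T ≈ 333.3 K, at which ψ = 0.16.

T = 333.3 K, V/F = 0.16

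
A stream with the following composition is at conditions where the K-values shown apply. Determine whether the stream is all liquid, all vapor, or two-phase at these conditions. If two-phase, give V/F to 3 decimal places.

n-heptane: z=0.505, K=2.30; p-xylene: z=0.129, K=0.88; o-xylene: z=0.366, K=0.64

all vapor

ΣzᵢKᵢ = 1.509; Σzᵢ/Kᵢ = 0.938.
Since Σzᵢ/Kᵢ < 1 the mixture is above its dew point — single vapor phase.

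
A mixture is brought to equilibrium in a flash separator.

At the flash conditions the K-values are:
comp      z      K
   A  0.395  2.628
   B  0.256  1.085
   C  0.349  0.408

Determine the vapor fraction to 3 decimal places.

ψ = 0.645

Rachford–Rice: g(ψ) = Σ zᵢ(Kᵢ−1)/(1+ψ(Kᵢ−1)) = 0.
Check two-phase: ΣzᵢKᵢ = 1.458 > 1 and Σzᵢ/Kᵢ = 1.242 > 1, so g(0) = 0.458 > 0 and g(1) = -0.242 < 0.
Newton–Raphson from ψ = 0.67:
  ψ = 0.670: g = -0.0143, g' = -0.577 → ψ = 0.645
Converged at ψ = 0.645.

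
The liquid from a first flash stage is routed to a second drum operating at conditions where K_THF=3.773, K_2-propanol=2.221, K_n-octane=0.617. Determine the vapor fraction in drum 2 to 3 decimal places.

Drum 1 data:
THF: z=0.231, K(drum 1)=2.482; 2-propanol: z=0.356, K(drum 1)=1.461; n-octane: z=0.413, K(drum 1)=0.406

Drum 1:
Rachford–Rice: g(ψ₁) = Σ zᵢ(Kᵢ−1)/(1+ψ₁(Kᵢ−1)) = 0.
Feasibility: ΣzᵢKᵢ = 1.261, Σzᵢ/Kᵢ = 1.354 — both > 1, two phases present.
Newton iteration, ψ₁⁰ = 0.5:
  ψ₁ = 0.500: g = -0.0190, g' = -0.512 → ψ₁ = 0.463
Converged at ψ₁ = 0.463.
Drum-1 compositions:
  THF: x = 0.137, y = 0.340
  2-propanol: x = 0.293, y = 0.429
  n-octane: x = 0.570, y = 0.231
Drum-2 feed = drum-1 liquid: z₂ = (0.1370, 0.2934, 0.5696).
Drum 2:
Material balance + equilibrium reduce to Σ zᵢ(Kᵢ−1)/(1+ψ₂(Kᵢ−1)) = 0.
Check two-phase: ΣzᵢKᵢ = 1.520 > 1 and Σzᵢ/Kᵢ = 1.092 > 1, so g(0) = 0.520 > 0 and g(1) = -0.092 < 0.
Newton–Raphson from ψ₂ = 0.5:
  ψ₂ = 0.500: g = 0.1118, g' = -0.481 → ψ₂ = 0.732
  ψ₂ = 0.732: g = 0.0113, g' = -0.398 → ψ₂ = 0.761
Converged at ψ₂ = 0.761.
  THF: x = 0.044, y = 0.166
  2-propanol: x = 0.152, y = 0.338
  n-octane: x = 0.804, y = 0.496

V/F (drum 2) = 0.761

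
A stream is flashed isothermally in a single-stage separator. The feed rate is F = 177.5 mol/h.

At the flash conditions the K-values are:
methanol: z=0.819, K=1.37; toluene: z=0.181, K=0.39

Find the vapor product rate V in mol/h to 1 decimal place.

Let ψ = V/F and solve Σ zᵢ(Kᵢ−1)/(1+ψ(Kᵢ−1)) = 0.
Check two-phase: ΣzᵢKᵢ = 1.193 > 1 and Σzᵢ/Kᵢ = 1.062 > 1, so g(0) = 0.193 > 0 and g(1) = -0.062 < 0.
Newton–Raphson from ψ = 0.39:
  ψ = 0.390: g = 0.1199, g' = -0.202 → ψ = 0.985
  ψ = 0.985: g = -0.0545, g' = -0.483 → ψ = 0.872
  ψ = 0.872: g = -0.0068, g' = -0.372 → ψ = 0.854
  ψ = 0.854: g = -0.0001, g' = -0.358 → ψ = 0.853
Converged at ψ = 0.853.
Then V = ψ·F = 0.8534·177.5 = 151.5 mol/h and L = F − V = 26.0 mol/h.

V = 151.5 mol/h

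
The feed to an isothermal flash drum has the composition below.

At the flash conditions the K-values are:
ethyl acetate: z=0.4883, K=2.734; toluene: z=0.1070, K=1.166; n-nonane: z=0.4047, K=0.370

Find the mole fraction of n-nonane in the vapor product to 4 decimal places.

Rachford–Rice: g(ψ) = Σ zᵢ(Kᵢ−1)/(1+ψ(Kᵢ−1)) = 0.
Check two-phase: ΣzᵢKᵢ = 1.6095 > 1 and Σzᵢ/Kᵢ = 1.3642 > 1, so g(0) = 0.6095 > 0 and g(1) = -0.3642 < 0.
Newton iteration, ψ⁰ = 0.5:
  ψ = 0.5000: g = 0.09771, g' = -0.7660 → ψ = 0.6276
  ψ = 0.6276: g = -0.00011, g' = -0.7785 → ψ = 0.6274
Converged at ψ = 0.6274.
Compositions from xᵢ = zᵢ/(1+ψ(Kᵢ−1)), yᵢ = Kᵢxᵢ:
  ethyl acetate: x = 0.2339, y = 0.6394
  toluene: x = 0.0969, y = 0.1130
  n-nonane: x = 0.6692, y = 0.2476

y_n-nonane = 0.2476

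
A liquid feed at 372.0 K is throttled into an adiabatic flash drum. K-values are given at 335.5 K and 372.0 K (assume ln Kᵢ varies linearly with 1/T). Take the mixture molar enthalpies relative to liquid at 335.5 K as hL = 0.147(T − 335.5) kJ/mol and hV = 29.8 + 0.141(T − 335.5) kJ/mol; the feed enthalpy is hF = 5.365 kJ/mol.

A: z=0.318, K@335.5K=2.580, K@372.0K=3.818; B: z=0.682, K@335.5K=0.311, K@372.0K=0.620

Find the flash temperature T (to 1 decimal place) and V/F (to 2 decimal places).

Adiabatic flash: solve Rachford–Rice at each trial T, then check hF = ψ·hV(T) + (1−ψ)·hL(T).
  T = 335.5 K: K = (2.580, 0.311), RR gives ψ = 0.030, H_out = 0.891 kJ/mol
  T = 372.0 K: K = (3.818, 0.620), RR gives ψ = 0.595, H_out = 22.961 kJ/mol
  T = 353.8 K: K = (3.172, 0.447), RR gives ψ = 0.262, H_out = 10.454 kJ/mol
  T = 344.6 K: K = (2.867, 0.374), RR gives ψ = 0.143, H_out = 5.593 kJ/mol
  T = 340.1 K: K = (2.723, 0.342), RR gives ψ = 0.088, H_out = 3.282 kJ/mol
  T = 342.4 K: K = (2.796, 0.358), RR gives ψ = 0.116, H_out = 4.464 kJ/mol
Linear interpolation between T = 342.4 (H_out = 4.464) and T = 344.6 (H_out = 5.593) on hF = 5.365 gives T ≈ 344.2 K, at which ψ = 0.14.

T = 344.2 K, V/F = 0.14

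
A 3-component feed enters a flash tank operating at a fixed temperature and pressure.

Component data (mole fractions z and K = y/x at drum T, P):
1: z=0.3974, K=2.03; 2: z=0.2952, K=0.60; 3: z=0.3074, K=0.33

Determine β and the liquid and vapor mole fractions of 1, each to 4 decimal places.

Material balance + equilibrium reduce to Σ zᵢ(Kᵢ−1)/(1+β(Kᵢ−1)) = 0.
Check two-phase: ΣzᵢKᵢ = 1.0853 > 1 and Σzᵢ/Kᵢ = 1.6193 > 1, so g(0) = 0.0853 > 0 and g(1) = -0.6193 < 0.
Newton–Raphson from β = 0.69:
  β = 0.6900: g = -0.30686, g' = -0.7115 → β = 0.2587
  β = 0.2587: g = -0.05764, g' = -0.5235 → β = 0.1486
  β = 0.1486: g = 0.00072, g' = -0.5407 → β = 0.1499
Converged at β = 0.1499.
Compositions from xᵢ = zᵢ/(1+β(Kᵢ−1)), yᵢ = Kᵢxᵢ:
  1: x = 0.3442, y = 0.6988
  2: x = 0.3140, y = 0.1884
  3: x = 0.3417, y = 0.1128

β = 0.1499, x_1 = 0.3442, y_1 = 0.6988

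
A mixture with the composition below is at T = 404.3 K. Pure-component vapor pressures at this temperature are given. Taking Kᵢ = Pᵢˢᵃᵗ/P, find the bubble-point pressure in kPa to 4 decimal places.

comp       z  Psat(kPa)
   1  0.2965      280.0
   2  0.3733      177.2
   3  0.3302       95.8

At the bubble point ψ → 0, so ΣzᵢKᵢ = 1 with Kᵢ = Pᵢˢᵃᵗ/P ⇒ P = ΣzᵢPᵢˢᵃᵗ.
P = 0.2965·280.0 + 0.3733·177.2 + 0.3302·95.8 = 180.8019 kPa

Pbub = 180.8019 kPa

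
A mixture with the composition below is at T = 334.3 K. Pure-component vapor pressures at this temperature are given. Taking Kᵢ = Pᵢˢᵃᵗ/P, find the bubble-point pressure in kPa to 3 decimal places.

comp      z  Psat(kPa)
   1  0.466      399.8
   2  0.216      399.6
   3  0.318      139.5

At the bubble point ψ → 0, so ΣzᵢKᵢ = 1 with Kᵢ = Pᵢˢᵃᵗ/P ⇒ P = ΣzᵢPᵢˢᵃᵗ.
P = 0.466·399.8 + 0.216·399.6 + 0.318·139.5 = 316.981 kPa

Pbub = 316.981 kPa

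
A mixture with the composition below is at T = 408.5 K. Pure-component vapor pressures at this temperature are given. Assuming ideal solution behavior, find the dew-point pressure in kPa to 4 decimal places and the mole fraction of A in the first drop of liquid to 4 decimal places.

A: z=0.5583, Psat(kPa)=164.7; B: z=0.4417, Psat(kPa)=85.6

At the dew point ψ → 1, so Σzᵢ/Kᵢ = 1 with Kᵢ = Pᵢˢᵃᵗ/P ⇒ 1/P = Σzᵢ/Pᵢˢᵃᵗ.
1/P = 0.5583/164.7 + 0.4417/85.6 = 0.0085498 ⇒ P = 116.9612 kPa
xᵢ = zᵢP/Pᵢˢᵃᵗ ⇒ x_A = 0.5583·116.9612/164.7 = 0.3965

Pdew = 116.9612 kPa, x_A = 0.3965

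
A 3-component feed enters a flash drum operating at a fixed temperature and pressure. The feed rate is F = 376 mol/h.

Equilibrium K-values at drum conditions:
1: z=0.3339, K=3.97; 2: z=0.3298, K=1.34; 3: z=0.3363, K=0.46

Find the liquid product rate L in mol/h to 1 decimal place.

Iterate (Newton) starting at ψ = 0.41:
  ψ = 0.4100: g = 0.31234, g' = -0.7900 → ψ = 0.8054
  ψ = 0.8054: g = 0.05903, g' = -0.5866 → ψ = 0.9060
  ψ = 0.9060: g = -0.00114, g' = -0.6144 → ψ = 0.9041
Converged at ψ = 0.9041.
Then V = ψ·F = 0.9041·376 = 340.0 mol/h and L = F − V = 36.0 mol/h.

L = 36.0 mol/h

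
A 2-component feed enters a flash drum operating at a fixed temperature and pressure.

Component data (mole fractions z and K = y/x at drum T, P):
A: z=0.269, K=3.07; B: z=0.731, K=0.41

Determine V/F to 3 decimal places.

Material balance + equilibrium reduce to Σ zᵢ(Kᵢ−1)/(1+V/F(Kᵢ−1)) = 0.
Check two-phase: ΣzᵢKᵢ = 1.126 > 1 and Σzᵢ/Kᵢ = 1.871 > 1, so g(0) = 0.126 > 0 and g(1) = -0.871 < 0.
Binary case is linear: z₁(K₁−1)(1+V/F(K₂−1)) + z₂(K₂−1)(1+V/F(K₁−1)) = 0
⇒ V/F = [z₁(K₁−1)+z₂(K₂−1)] / [−(K₁−1)(K₂−1)] = 0.1255/1.2213 = 0.103

V/F = 0.103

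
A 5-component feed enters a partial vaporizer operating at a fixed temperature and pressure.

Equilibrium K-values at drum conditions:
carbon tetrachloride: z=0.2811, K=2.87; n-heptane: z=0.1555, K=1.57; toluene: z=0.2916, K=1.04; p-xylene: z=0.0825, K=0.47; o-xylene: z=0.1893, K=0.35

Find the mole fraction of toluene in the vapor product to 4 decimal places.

Material balance + equilibrium reduce to Σ zᵢ(Kᵢ−1)/(1+ψ(Kᵢ−1)) = 0.
Feasibility: ΣzᵢKᵢ = 1.4592, Σzᵢ/Kᵢ = 1.1938 — both > 1, two phases present.
Newton iteration, ψ⁰ = 0.5:
  ψ = 0.5000: g = 0.11029, g' = -0.5120 → ψ = 0.7154
  ψ = 0.7154: g = -0.00128, g' = -0.5454 → ψ = 0.7131
Converged at ψ = 0.7131.
Compositions from xᵢ = zᵢ/(1+ψ(Kᵢ−1)), yᵢ = Kᵢxᵢ:
  carbon tetrachloride: x = 0.1205, y = 0.3457
  n-heptane: x = 0.1106, y = 0.1736
  toluene: x = 0.2835, y = 0.2949
  p-xylene: x = 0.1326, y = 0.0623
  o-xylene: x = 0.3528, y = 0.1235

y_toluene = 0.2949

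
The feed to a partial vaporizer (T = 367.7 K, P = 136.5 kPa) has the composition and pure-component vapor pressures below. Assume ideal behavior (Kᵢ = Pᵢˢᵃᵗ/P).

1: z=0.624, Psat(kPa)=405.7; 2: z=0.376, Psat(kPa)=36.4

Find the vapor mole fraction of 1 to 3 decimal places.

y_1 = 0.806

Raoult's law: Kᵢ = Pᵢˢᵃᵗ/P = Pᵢˢᵃᵗ/136.5.
  K_1 = 405.7/136.5 = 2.97216, K_2 = 36.4/136.5 = 0.26667
Material balance + equilibrium reduce to Σ zᵢ(Kᵢ−1)/(1+β(Kᵢ−1)) = 0.
Feasibility: ΣzᵢKᵢ = 1.955, Σzᵢ/Kᵢ = 1.620 — both > 1, two phases present.
Binary case is linear: z₁(K₁−1)(1+β(K₂−1)) + z₂(K₂−1)(1+β(K₁−1)) = 0
⇒ β = [z₁(K₁−1)+z₂(K₂−1)] / [−(K₁−1)(K₂−1)] = 0.9549/1.4463 = 0.660
Compositions from xᵢ = zᵢ/(1+β(Kᵢ−1)), yᵢ = Kᵢxᵢ:
  1: x = 0.271, y = 0.806
  2: x = 0.729, y = 0.194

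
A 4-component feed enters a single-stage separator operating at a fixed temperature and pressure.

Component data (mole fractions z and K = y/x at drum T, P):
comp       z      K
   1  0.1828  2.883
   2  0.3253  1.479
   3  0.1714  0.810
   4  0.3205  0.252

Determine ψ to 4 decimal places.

ψ = 0.3201

Iterate (Newton) starting at ψ = 0.33:
  ψ = 0.3300: g = -0.00620, g' = -0.6254 → ψ = 0.3201
Converged at ψ = 0.3201.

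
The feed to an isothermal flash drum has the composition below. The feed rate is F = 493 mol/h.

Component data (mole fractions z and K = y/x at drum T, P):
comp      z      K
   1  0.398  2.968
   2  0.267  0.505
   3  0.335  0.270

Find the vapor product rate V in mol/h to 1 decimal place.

Newton iteration, ψ⁰ = 0.5:
  ψ = 0.500: g = -0.1660, g' = -0.950 → ψ = 0.325
Converged at ψ = 0.325.
Then V = ψ·F = 0.3246·493 = 160.0 mol/h and L = F − V = 333.0 mol/h.

V = 160.0 mol/h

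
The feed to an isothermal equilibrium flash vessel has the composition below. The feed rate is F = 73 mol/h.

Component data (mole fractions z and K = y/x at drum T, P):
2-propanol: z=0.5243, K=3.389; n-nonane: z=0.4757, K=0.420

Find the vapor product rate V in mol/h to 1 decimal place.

Rachford–Rice: g(ψ) = Σ zᵢ(Kᵢ−1)/(1+ψ(Kᵢ−1)) = 0.
Feasibility: ΣzᵢKᵢ = 1.9766, Σzᵢ/Kᵢ = 1.2873 — both > 1, two phases present.
Binary case is linear: z₁(K₁−1)(1+ψ(K₂−1)) + z₂(K₂−1)(1+ψ(K₁−1)) = 0
⇒ ψ = [z₁(K₁−1)+z₂(K₂−1)] / [−(K₁−1)(K₂−1)] = 0.97665/1.38562 = 0.7048
Then V = ψ·F = 0.7048·73 = 51.5 mol/h and L = F − V = 21.5 mol/h.

V = 51.5 mol/h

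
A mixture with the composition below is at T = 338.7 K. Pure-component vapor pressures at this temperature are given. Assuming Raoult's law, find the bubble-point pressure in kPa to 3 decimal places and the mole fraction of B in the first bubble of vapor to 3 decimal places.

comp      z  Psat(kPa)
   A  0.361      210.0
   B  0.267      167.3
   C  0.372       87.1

At the bubble point ψ → 0, so ΣzᵢKᵢ = 1 with Kᵢ = Pᵢˢᵃᵗ/P ⇒ P = ΣzᵢPᵢˢᵃᵗ.
P = 0.361·210.0 + 0.267·167.3 + 0.372·87.1 = 152.880 kPa
yᵢ = zᵢPᵢˢᵃᵗ/P ⇒ y_B = 0.267·167.3/152.880 = 0.292

Pbub = 152.880 kPa, y_B = 0.292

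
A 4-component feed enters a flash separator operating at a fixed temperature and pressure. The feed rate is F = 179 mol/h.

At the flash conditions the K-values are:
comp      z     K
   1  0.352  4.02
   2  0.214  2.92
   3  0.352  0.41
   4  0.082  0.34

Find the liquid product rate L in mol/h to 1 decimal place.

L = 42.1 mol/h

Material balance + equilibrium reduce to Σ zᵢ(Kᵢ−1)/(1+ψ(Kᵢ−1)) = 0.
g(0) = ΣzᵢKᵢ − 1 = 1.212 and g(1) = 1 − Σzᵢ/Kᵢ = -0.261, so a root lies in (0, 1).
Iterate (Newton) starting at ψ = 0.5:
  ψ = 0.500: g = 0.2578, g' = -1.041 → ψ = 0.748
  ψ = 0.748: g = 0.0166, g' = -0.967 → ψ = 0.765
Converged at ψ = 0.765.
Then V = ψ·F = 0.7647·179 = 136.9 mol/h and L = F − V = 42.1 mol/h.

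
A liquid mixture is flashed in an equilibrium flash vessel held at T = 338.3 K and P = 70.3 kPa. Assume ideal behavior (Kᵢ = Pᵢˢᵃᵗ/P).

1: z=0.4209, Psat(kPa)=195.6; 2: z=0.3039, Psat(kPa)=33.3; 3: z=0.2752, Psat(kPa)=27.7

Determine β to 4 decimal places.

β = 0.4200

Raoult's law: Kᵢ = Pᵢˢᵃᵗ/P = Pᵢˢᵃᵗ/70.3.
  K_1 = 195.6/70.3 = 2.782361, K_2 = 33.3/70.3 = 0.473684, K_3 = 27.7/70.3 = 0.394026
Newton–Raphson from β = 0.63:
  β = 0.6300: g = -0.15565, g' = -0.7495 → β = 0.4223
  β = 0.4223: g = -0.00177, g' = -0.7569 → β = 0.4200
Converged at β = 0.4200.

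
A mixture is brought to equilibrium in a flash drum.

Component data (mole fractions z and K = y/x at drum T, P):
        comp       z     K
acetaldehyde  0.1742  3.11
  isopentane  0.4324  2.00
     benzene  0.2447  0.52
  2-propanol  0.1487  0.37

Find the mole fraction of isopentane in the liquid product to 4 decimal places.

x_isopentane = 0.2408

Material balance + equilibrium reduce to Σ zᵢ(Kᵢ−1)/(1+β(Kᵢ−1)) = 0.
g(0) = ΣzᵢKᵢ − 1 = 0.5888 and g(1) = 1 − Σzᵢ/Kᵢ = -0.1447, so a root lies in (0, 1).
Newton–Raphson from β = 0.31:
  β = 0.3100: g = 0.29788, g' = -0.7044 → β = 0.7329
  β = 0.7329: g = 0.03863, g' = -0.6015 → β = 0.7971
  β = 0.7971: g = -0.00077, g' = -0.6278 → β = 0.7959
Converged at β = 0.7959.
Compositions from xᵢ = zᵢ/(1+β(Kᵢ−1)), yᵢ = Kᵢxᵢ:
  acetaldehyde: x = 0.0650, y = 0.2022
  isopentane: x = 0.2408, y = 0.4815
  benzene: x = 0.3960, y = 0.2059
  2-propanol: x = 0.2982, y = 0.1103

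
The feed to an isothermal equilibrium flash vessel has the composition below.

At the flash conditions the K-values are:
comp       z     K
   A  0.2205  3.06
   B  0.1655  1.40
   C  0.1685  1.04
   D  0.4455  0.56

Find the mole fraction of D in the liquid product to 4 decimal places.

x_D = 0.6021

Material balance + equilibrium reduce to Σ zᵢ(Kᵢ−1)/(1+V/F(Kᵢ−1)) = 0.
Check two-phase: ΣzᵢKᵢ = 1.3312 > 1 and Σzᵢ/Kᵢ = 1.1478 > 1, so g(0) = 0.3312 > 0 and g(1) = -0.1478 < 0.
Newton iteration, V/F⁰ = 0.5:
  V/F = 0.5000: g = 0.03423, g' = -0.3875 → V/F = 0.5883
  V/F = 0.5883: g = 0.00104, g' = -0.3659 → V/F = 0.5912
Converged at V/F = 0.5912.
Compositions from xᵢ = zᵢ/(1+V/F(Kᵢ−1)), yᵢ = Kᵢxᵢ:
  A: x = 0.0994, y = 0.3042
  B: x = 0.1338, y = 0.1874
  C: x = 0.1646, y = 0.1712
  D: x = 0.6021, y = 0.3372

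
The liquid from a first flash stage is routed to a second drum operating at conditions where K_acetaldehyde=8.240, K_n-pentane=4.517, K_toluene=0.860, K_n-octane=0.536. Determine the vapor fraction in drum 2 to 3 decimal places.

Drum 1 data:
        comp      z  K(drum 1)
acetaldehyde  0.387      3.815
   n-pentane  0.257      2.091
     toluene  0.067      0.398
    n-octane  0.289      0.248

Drum 1:
Newton–Raphson from ψ₁ = 0.57:
  ψ₁ = 0.570: g = 0.1494, g' = -1.125 → ψ₁ = 0.703
  ψ₁ = 0.703: g = -0.0063, g' = -1.252 → ψ₁ = 0.698
Converged at ψ₁ = 0.698.
Drum-1 compositions:
  acetaldehyde: x = 0.131, y = 0.498
  n-pentane: x = 0.146, y = 0.305
  toluene: x = 0.116, y = 0.046
  n-octane: x = 0.608, y = 0.151
Drum-2 feed = drum-1 liquid: z₂ = (0.1306, 0.1459, 0.1155, 0.6080).
Drum 2:
Newton–Raphson from ψ₂ = 0.34:
  ψ₂ = 0.340: g = 0.1549, g' = -1.133 → ψ₂ = 0.477
  ψ₂ = 0.477: g = 0.0245, g' = -0.816 → ψ₂ = 0.507
  ψ₂ = 0.507: g = 0.0007, g' = -0.773 → ψ₂ = 0.508
Converged at ψ₂ = 0.508.
  acetaldehyde: x = 0.028, y = 0.230
  n-pentane: x = 0.052, y = 0.237
  toluene: x = 0.124, y = 0.107
  n-octane: x = 0.795, y = 0.426

V/F (drum 2) = 0.508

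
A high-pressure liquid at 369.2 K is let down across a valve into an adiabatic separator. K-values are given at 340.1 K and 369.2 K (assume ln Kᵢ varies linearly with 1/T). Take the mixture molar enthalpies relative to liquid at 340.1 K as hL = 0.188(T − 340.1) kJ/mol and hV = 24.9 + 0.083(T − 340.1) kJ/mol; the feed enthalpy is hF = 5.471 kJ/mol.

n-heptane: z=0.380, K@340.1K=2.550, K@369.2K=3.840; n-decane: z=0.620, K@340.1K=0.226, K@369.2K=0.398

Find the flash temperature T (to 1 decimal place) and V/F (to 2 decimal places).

T = 346.9 K, V/F = 0.17

Adiabatic flash: solve Rachford–Rice at each trial T, then check hF = ψ·hV(T) + (1−ψ)·hL(T).
  T = 340.1 K: K = (2.550, 0.226), RR gives ψ = 0.091, H_out = 2.265 kJ/mol
  T = 369.2 K: K = (3.840, 0.398), RR gives ψ = 0.413, H_out = 14.491 kJ/mol
  T = 354.6 K: K = (3.153, 0.303), RR gives ψ = 0.257, H_out = 8.743 kJ/mol
  T = 347.4 K: K = (2.844, 0.263), RR gives ψ = 0.179, H_out = 5.698 kJ/mol
  T = 343.8 K: K = (2.697, 0.244), RR gives ψ = 0.137, H_out = 4.061 kJ/mol
  T = 345.6 K: K = (2.770, 0.253), RR gives ψ = 0.159, H_out = 4.892 kJ/mol
Linear interpolation between T = 345.6 (H_out = 4.892) and T = 347.4 (H_out = 5.698) on hF = 5.471 gives T ≈ 346.9 K, at which ψ = 0.17.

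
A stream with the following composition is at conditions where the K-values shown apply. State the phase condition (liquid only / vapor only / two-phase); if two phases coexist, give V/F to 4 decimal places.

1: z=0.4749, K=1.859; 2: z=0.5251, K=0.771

vapor only

ΣzᵢKᵢ = 1.2877; Σzᵢ/Kᵢ = 0.9365.
Since Σzᵢ/Kᵢ < 1 the mixture is above its dew point — single vapor phase.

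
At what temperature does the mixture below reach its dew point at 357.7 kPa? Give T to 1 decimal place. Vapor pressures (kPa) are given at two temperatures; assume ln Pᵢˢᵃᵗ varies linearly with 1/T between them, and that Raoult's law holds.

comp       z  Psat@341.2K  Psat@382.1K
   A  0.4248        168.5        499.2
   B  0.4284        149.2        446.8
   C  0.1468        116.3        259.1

Dew-point temperature: Σzᵢ·P/Pᵢˢᵃᵗ(T) = 1. Interpolate ln Pᵢˢᵃᵗ = aᵢ + bᵢ/T.
  T = 341.2 K: ΣzᵢP/Pᵢˢᵃᵗ = 2.3804
  T = 382.1 K: ΣzᵢP/Pᵢˢᵃᵗ = 0.8500
  T = 361.6 K: ΣzᵢP/Pᵢˢᵃᵗ = 1.3809
  T = 371.9 K: ΣzᵢP/Pᵢˢᵃᵗ = 1.0745
  T = 377.0 K: ΣzᵢP/Pᵢˢᵃᵗ = 0.9541
  T = 374.4 K: ΣzᵢP/Pᵢˢᵃᵗ = 1.0132
Interpolating between 374.4 K and 377.0 K gives T ≈ 375.0 K.

T = 375.0 K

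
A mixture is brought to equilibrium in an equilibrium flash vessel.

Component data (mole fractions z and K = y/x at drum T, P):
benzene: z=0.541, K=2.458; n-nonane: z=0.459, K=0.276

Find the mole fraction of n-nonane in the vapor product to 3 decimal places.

y_n-nonane = 0.184

Material balance + equilibrium reduce to Σ zᵢ(Kᵢ−1)/(1+ψ(Kᵢ−1)) = 0.
Feasibility: ΣzᵢKᵢ = 1.456, Σzᵢ/Kᵢ = 1.883 — both > 1, two phases present.
Binary case is linear: z₁(K₁−1)(1+ψ(K₂−1)) + z₂(K₂−1)(1+ψ(K₁−1)) = 0
⇒ ψ = [z₁(K₁−1)+z₂(K₂−1)] / [−(K₁−1)(K₂−1)] = 0.4565/1.0556 = 0.432
Compositions from xᵢ = zᵢ/(1+ψ(Kᵢ−1)), yᵢ = Kᵢxᵢ:
  benzene: x = 0.332, y = 0.816
  n-nonane: x = 0.668, y = 0.184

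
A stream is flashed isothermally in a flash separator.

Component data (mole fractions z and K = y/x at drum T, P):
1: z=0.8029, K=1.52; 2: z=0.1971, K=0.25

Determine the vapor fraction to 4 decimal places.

Binary case is linear: z₁(K₁−1)(1+ψ(K₂−1)) + z₂(K₂−1)(1+ψ(K₁−1)) = 0
⇒ ψ = [z₁(K₁−1)+z₂(K₂−1)] / [−(K₁−1)(K₂−1)] = 0.26968/0.39000 = 0.6915

ψ = 0.6915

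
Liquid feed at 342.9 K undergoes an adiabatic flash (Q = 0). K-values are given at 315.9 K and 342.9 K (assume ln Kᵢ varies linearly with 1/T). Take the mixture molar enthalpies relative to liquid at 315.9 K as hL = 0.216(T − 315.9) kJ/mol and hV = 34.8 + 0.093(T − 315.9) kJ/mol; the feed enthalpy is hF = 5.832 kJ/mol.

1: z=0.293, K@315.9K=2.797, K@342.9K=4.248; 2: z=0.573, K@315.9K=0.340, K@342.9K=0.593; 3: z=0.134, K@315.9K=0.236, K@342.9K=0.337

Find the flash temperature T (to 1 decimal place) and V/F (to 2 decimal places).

Adiabatic flash: solve Rachford–Rice at each trial T, then check hF = ψ·hV(T) + (1−ψ)·hL(T).
  T = 315.9 K: K = (2.797, 0.340, 0.236), RR gives ψ = 0.038, H_out = 1.308 kJ/mol
  T = 342.9 K: K = (4.248, 0.593, 0.337), RR gives ψ = 0.418, H_out = 18.979 kJ/mol
  T = 329.4 K: K = (3.477, 0.454, 0.284), RR gives ψ = 0.220, H_out = 10.219 kJ/mol
  T = 322.6 K: K = (3.123, 0.394, 0.259), RR gives ψ = 0.130, H_out = 5.880 kJ/mol
  T = 319.2 K: K = (2.955, 0.366, 0.247), RR gives ψ = 0.084, H_out = 3.614 kJ/mol
  T = 320.9 K: K = (3.038, 0.380, 0.253), RR gives ψ = 0.108, H_out = 4.759 kJ/mol
Linear interpolation between T = 320.9 (H_out = 4.759) and T = 322.6 (H_out = 5.880) on hF = 5.832 gives T ≈ 322.5 K, at which ψ = 0.13.

T = 322.5 K, V/F = 0.13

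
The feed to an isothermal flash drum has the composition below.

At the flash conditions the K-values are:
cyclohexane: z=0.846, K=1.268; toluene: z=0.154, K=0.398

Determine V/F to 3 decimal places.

Material balance + equilibrium reduce to Σ zᵢ(Kᵢ−1)/(1+V/F(Kᵢ−1)) = 0.
Check two-phase: ΣzᵢKᵢ = 1.134 > 1 and Σzᵢ/Kᵢ = 1.054 > 1, so g(0) = 0.134 > 0 and g(1) = -0.054 < 0.
Binary case is linear: z₁(K₁−1)(1+V/F(K₂−1)) + z₂(K₂−1)(1+V/F(K₁−1)) = 0
⇒ V/F = [z₁(K₁−1)+z₂(K₂−1)] / [−(K₁−1)(K₂−1)] = 0.1340/0.1613 = 0.831

V/F = 0.831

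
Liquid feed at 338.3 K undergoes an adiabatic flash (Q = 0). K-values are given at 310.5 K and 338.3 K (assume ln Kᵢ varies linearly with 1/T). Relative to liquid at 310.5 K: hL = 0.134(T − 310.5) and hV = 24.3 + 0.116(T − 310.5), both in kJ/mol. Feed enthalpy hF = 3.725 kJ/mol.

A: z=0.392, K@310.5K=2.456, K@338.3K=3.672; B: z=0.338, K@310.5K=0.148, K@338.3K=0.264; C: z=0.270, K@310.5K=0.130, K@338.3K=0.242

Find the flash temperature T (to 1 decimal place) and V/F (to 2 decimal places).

T = 317.3 K, V/F = 0.12

Adiabatic flash: solve Rachford–Rice at each trial T, then check hF = ψ·hV(T) + (1−ψ)·hL(T).
  T = 310.5 K: K = (2.456, 0.148, 0.130), RR gives ψ = 0.038, H_out = 0.929 kJ/mol
  T = 338.3 K: K = (3.672, 0.264, 0.242), RR gives ψ = 0.298, H_out = 10.819 kJ/mol
  T = 324.4 K: K = (3.029, 0.200, 0.180), RR gives ψ = 0.185, H_out = 6.310 kJ/mol
  T = 317.4 K: K = (2.732, 0.172, 0.153), RR gives ψ = 0.118, H_out = 3.772 kJ/mol
  T = 313.9 K: K = (2.590, 0.160, 0.141), RR gives ψ = 0.080, H_out = 2.383 kJ/mol
  T = 315.6 K: K = (2.658, 0.166, 0.147), RR gives ψ = 0.099, H_out = 3.069 kJ/mol
Linear interpolation between T = 315.6 (H_out = 3.069) and T = 317.4 (H_out = 3.772) on hF = 3.725 gives T ≈ 317.3 K, at which ψ = 0.12.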